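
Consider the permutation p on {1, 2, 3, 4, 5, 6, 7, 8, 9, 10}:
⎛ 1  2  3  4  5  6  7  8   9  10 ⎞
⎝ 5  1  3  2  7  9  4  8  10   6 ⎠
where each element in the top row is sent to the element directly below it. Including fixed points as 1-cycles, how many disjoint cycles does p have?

The cycle decomposition is (1 5 7 4 2)(3)(6 9 10)(8), which has 4 cycles (counting 1-cycles).

4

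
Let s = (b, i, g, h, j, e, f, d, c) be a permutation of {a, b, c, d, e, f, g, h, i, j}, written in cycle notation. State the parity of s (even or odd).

even

The cycle lengths are 9, 1.
A cycle of length ℓ contributes ℓ−1 transpositions, so s is a product of 8 transpositions — even.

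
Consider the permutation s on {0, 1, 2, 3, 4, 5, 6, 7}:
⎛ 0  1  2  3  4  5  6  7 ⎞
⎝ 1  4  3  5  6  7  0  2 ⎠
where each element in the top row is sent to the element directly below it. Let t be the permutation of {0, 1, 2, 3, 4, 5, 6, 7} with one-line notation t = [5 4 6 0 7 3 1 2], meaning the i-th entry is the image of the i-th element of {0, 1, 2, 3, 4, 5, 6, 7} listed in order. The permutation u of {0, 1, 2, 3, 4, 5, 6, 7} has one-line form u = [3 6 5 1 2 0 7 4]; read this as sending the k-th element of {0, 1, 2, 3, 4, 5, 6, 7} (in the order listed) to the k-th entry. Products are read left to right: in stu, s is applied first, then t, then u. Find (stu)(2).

3

Apply the permutations in order: s(2) = 3, then t(3) = 0, then u(0) = 3. So (stu)(2) = 3.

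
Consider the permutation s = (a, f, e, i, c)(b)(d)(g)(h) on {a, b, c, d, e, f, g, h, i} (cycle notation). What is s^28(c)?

e

c lies in the 5-cycle (a, f, e, i, c).
On a 5-cycle, s^5 is the identity, so s^28 = s^3 there (28 ≡ 3 mod 5).
Stepping 3 places around the cycle: c → a → f → e.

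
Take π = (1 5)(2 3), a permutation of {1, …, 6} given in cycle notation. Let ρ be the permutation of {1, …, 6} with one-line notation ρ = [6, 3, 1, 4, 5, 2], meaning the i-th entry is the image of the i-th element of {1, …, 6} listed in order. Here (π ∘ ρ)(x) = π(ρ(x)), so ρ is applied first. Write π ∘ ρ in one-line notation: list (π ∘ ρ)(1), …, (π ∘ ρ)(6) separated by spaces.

6 2 5 4 1 3

(π ∘ ρ)(x) = π(ρ(x)). Computing each image: π(ρ(1)) = π(6) = 6, π(ρ(2)) = π(3) = 2, π(ρ(3)) = π(1) = 5, π(ρ(4)) = π(4) = 4, π(ρ(5)) = π(5) = 1, π(ρ(6)) = π(2) = 3.
Hence π ∘ ρ = [6 2 5 4 1 3].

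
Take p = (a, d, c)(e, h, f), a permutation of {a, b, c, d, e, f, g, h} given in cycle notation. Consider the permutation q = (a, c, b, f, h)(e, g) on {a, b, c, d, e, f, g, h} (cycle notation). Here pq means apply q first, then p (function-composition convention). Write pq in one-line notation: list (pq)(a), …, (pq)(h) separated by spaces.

a e b c g f h d

Chase each element through q then p: a → c → a; b → f → e; c → b → b; d → d → c; e → g → g; f → h → f; g → e → h; h → a → d.
Collecting the images, pq = [a e b c g f h d].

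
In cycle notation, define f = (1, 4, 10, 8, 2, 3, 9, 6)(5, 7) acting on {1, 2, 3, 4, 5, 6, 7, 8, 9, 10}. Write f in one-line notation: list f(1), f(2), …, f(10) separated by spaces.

Each element maps to the next entry in its cycle (wrapping to the front): 1↦4, 2↦3, 3↦9, 4↦10, 5↦7, 6↦1, 7↦5, 8↦2, 9↦6, 10↦8.
Listing these in domain order gives 4 3 9 10 7 1 5 2 6 8.

4 3 9 10 7 1 5 2 6 8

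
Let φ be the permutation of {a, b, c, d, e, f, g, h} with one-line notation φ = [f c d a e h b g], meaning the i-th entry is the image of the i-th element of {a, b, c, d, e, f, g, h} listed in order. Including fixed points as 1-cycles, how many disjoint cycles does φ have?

The cycle decomposition is (a, f, h, g, b, c, d)(e), which has 2 cycles (counting 1-cycles).

2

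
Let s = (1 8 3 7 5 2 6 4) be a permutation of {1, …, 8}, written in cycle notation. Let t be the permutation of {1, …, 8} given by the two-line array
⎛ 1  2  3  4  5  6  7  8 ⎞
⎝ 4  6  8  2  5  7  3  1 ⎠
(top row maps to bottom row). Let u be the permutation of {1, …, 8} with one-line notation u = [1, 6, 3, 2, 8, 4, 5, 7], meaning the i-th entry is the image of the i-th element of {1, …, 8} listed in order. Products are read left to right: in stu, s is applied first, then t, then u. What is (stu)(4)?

2

Apply the permutations in order: s(4) = 1, then t(1) = 4, then u(4) = 2. So (stu)(4) = 2.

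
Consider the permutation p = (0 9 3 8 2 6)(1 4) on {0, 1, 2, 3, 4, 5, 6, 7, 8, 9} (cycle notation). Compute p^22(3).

3 lies in the 6-cycle (0 9 3 8 2 6).
On a 6-cycle, p^6 is the identity, so p^22 = p^4 there (22 ≡ 4 mod 6).
Stepping 4 places around the cycle: 3 → 8 → 2 → 6 → 0.

0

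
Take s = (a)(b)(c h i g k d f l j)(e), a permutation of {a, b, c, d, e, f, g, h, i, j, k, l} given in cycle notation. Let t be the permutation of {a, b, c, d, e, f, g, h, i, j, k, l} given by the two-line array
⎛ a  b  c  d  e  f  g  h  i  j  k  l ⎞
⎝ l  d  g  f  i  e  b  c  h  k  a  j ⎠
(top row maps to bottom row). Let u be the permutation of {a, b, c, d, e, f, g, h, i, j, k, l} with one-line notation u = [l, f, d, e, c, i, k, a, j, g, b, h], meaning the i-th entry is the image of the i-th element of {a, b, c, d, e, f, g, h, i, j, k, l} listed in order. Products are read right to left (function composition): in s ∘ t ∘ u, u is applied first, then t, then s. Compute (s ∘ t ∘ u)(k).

f

Apply the permutations in order: u(k) = b, then t(b) = d, then s(d) = f. So (s ∘ t ∘ u)(k) = f.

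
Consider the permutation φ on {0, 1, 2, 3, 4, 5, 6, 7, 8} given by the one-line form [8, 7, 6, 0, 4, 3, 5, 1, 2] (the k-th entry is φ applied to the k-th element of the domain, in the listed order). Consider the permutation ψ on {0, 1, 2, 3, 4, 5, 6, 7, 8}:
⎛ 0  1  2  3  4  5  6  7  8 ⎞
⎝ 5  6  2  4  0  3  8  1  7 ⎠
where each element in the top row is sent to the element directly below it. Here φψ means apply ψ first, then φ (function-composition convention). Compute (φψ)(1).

5

First apply ψ: ψ(1) = 6, then φ(6) = 5. Thus (φψ)(1) = 5.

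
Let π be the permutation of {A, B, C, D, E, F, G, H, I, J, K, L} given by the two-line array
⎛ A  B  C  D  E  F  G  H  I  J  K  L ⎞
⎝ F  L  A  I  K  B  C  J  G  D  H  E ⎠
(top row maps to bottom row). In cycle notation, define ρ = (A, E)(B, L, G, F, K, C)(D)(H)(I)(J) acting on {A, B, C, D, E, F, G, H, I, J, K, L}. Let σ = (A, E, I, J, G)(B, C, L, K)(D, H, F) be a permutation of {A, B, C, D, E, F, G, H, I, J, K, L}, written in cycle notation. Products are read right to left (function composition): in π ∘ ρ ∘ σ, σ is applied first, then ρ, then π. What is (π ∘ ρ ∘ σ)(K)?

(π ∘ ρ ∘ σ)(K) = π(ρ(σ(K))). σ(K) = B, then ρ(B) = L, then π(L) = E, so the result is E.

E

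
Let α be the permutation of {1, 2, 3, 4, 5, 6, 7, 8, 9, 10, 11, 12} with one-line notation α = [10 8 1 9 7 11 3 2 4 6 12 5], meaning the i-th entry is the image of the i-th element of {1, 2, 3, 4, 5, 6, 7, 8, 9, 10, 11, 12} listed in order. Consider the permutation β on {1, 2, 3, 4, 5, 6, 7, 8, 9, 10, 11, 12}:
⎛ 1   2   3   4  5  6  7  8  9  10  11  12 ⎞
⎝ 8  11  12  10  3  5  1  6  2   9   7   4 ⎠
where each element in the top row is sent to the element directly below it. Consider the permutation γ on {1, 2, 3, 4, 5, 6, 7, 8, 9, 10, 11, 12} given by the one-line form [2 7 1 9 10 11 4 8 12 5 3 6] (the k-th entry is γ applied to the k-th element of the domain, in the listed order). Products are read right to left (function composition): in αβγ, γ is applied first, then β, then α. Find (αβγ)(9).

(αβγ)(9) = α(β(γ(9))). γ(9) = 12, then β(12) = 4, then α(4) = 9, so the result is 9.

9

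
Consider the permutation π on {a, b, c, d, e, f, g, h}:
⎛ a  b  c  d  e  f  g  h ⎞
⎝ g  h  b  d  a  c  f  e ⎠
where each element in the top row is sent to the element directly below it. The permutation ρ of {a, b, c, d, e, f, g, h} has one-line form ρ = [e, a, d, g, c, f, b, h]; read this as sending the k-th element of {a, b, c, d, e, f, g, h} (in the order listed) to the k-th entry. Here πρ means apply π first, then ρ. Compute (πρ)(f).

First apply π: π(f) = c, then ρ(c) = d. Thus (πρ)(f) = d.

d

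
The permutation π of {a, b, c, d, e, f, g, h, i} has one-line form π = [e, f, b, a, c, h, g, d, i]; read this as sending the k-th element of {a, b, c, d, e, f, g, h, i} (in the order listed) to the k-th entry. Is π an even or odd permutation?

In disjoint-cycle form the cycle lengths are 7, 1, 1.
A cycle is odd iff its length is even; π has 0 even-length cycles, so sgn(π) = (−1)^0 and π is even.

even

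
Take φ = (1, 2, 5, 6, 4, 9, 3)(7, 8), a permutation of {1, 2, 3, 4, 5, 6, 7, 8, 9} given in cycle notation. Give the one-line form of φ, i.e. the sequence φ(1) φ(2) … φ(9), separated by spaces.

2 5 1 9 6 4 8 7 3

Each element maps to the next entry in its cycle (wrapping to the front): 1↦2, 2↦5, 3↦1, 4↦9, 5↦6, 6↦4, 7↦8, 8↦7, 9↦3.
So the one-line form is 2 5 1 9 6 4 8 7 3.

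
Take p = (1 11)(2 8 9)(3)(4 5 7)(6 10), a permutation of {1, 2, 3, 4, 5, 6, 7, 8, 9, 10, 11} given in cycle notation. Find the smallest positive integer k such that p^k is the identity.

6

The cycle type of p is (3, 3, 2, 2, 1).
Since disjoint cycles commute, ord(p) = lcm(3, 3, 2, 2) = 6.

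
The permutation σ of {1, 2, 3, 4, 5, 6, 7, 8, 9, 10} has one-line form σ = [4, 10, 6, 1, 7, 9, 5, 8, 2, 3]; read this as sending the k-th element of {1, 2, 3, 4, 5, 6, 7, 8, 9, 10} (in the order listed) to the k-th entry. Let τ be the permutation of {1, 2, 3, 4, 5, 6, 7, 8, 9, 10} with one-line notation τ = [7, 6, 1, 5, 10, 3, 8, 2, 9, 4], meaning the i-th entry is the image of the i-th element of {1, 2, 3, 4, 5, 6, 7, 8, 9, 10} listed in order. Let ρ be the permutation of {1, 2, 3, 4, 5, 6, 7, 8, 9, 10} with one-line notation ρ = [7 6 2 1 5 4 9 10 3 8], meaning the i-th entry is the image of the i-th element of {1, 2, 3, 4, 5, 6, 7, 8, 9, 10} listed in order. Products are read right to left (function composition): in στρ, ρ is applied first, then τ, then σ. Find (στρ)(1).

Apply the permutations in order: ρ(1) = 7, then τ(7) = 8, then σ(8) = 8. So (στρ)(1) = 8.

8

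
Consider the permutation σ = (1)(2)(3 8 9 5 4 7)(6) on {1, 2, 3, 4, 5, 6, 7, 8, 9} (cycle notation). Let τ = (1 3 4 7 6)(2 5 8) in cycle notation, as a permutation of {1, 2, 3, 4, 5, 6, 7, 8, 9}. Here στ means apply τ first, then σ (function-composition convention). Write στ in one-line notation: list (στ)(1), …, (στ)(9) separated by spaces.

Chase each element through τ then σ: 1 → 3 → 8; 2 → 5 → 4; 3 → 4 → 7; 4 → 7 → 3; 5 → 8 → 9; 6 → 1 → 1; 7 → 6 → 6; 8 → 2 → 2; 9 → 9 → 5.
Collecting the images, στ = [8 4 7 3 9 1 6 2 5].

8 4 7 3 9 1 6 2 5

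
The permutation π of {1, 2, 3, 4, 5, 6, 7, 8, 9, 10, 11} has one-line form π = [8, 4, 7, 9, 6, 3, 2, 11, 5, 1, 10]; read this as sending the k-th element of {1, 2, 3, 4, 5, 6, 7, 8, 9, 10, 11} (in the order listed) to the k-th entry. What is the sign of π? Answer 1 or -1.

-1

In disjoint-cycle form the cycle lengths are 7, 4.
A cycle of length ℓ contributes ℓ−1 transpositions, so π is a product of 6 + 3 = 9 transpositions — odd.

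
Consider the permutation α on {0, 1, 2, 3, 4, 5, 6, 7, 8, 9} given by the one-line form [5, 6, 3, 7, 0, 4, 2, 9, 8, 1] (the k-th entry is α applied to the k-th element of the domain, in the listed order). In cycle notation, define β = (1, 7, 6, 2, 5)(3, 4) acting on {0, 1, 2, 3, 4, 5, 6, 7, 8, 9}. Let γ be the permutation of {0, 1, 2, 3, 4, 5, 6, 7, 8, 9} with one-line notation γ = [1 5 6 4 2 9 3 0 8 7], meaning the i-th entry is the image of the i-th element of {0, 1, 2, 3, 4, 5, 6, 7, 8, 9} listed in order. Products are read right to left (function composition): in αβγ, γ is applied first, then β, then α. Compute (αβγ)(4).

Apply the permutations in order: γ(4) = 2, then β(2) = 5, then α(5) = 4. So (αβγ)(4) = 4.

4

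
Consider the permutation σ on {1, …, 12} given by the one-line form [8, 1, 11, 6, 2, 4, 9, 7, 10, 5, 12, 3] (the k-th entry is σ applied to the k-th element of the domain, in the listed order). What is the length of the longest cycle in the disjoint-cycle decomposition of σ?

7

Decomposing into disjoint cycles gives (1, 8, 7, 9, 10, 5, 2)(3, 11, 12)(4, 6); the longest has length 7.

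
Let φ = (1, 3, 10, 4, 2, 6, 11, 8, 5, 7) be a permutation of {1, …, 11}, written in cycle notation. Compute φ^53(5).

5 lies in the 10-cycle (1, 3, 10, 4, 2, 6, 11, 8, 5, 7).
On a 10-cycle, φ^10 is the identity, so φ^53 = φ^3 there (53 ≡ 3 mod 10).
Stepping 3 places around the cycle: 5 → 7 → 1 → 3.

3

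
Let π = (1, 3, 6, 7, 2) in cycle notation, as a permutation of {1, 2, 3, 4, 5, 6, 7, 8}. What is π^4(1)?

2

1 lies in the 5-cycle (1, 3, 6, 7, 2).
Advancing 4 steps from 1: 1 → 3 → 6 → 7 → 2.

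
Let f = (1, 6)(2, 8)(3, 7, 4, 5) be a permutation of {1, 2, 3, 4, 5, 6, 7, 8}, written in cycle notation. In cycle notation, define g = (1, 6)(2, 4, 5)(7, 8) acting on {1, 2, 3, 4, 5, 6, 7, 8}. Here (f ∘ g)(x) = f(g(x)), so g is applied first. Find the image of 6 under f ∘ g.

(f ∘ g)(6) = f(g(6)). g(6) = 1, then f(1) = 6. So (f ∘ g)(6) = 6.

6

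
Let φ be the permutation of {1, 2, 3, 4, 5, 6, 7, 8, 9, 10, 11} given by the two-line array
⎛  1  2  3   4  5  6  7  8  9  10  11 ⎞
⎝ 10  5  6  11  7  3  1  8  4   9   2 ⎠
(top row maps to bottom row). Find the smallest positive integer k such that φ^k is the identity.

8

The disjoint-cycle form of φ has cycle lengths 8, 2, 1.
Since disjoint cycles commute, ord(φ) = lcm(8, 2) = 8.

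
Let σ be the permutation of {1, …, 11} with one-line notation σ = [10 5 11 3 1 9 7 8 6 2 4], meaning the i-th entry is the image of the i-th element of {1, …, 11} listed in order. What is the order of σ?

Writing σ as disjoint cycles, the cycle lengths are 4, 3, 2, 1, 1.
The order is lcm(4, 3, 2) = 12.

12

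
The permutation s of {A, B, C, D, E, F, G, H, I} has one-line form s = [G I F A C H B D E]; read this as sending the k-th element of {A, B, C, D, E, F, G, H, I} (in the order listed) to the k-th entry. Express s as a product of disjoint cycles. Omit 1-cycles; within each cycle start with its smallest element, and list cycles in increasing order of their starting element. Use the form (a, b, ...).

(A, G, B, I, E, C, F, H, D)

From A: A → G → B → I → E → C → F → H → D → A, closing the cycle (A, G, B, I, E, C, F, H, D).
Repeating from the next unused element and collecting all non-trivial cycles gives (A, G, B, I, E, C, F, H, D).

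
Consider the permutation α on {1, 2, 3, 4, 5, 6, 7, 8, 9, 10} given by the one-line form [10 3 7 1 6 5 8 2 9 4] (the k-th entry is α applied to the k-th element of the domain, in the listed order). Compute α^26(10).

1

Tracing 10 → 4 → … returns to 10 after 3 steps, so 10 lies in a 3-cycle (1, 10, 4).
On a 3-cycle, α^3 is the identity, so α^26 = α^2 there (26 ≡ 2 mod 3).
Advancing 2 steps from 10: 10 → 4 → 1.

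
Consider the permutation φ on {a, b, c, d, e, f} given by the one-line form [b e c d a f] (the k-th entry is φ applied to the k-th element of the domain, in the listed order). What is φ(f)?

f

f is element number 6 of the domain, and entry number 6 of the one-line form is f, so φ(f) = f.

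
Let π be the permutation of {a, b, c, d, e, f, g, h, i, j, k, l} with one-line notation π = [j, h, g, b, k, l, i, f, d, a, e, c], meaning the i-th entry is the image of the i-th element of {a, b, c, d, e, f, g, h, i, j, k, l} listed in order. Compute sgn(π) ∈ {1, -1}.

-1

In disjoint-cycle form the cycle lengths are 8, 2, 2.
A cycle of length ℓ contributes ℓ−1 transpositions, so π is a product of 7 + 1 + 1 = 9 transpositions — odd.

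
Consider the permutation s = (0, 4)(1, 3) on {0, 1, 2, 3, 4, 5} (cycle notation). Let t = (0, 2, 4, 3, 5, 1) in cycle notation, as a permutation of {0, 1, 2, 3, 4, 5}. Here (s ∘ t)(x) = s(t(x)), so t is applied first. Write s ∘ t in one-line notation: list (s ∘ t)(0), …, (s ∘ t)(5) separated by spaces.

For each element, apply t then s: 0 → 2 → 2; 1 → 0 → 4; 2 → 4 → 0; 3 → 5 → 5; 4 → 3 → 1; 5 → 1 → 3.
So s ∘ t in one-line form is 2 4 0 5 1 3.

2 4 0 5 1 3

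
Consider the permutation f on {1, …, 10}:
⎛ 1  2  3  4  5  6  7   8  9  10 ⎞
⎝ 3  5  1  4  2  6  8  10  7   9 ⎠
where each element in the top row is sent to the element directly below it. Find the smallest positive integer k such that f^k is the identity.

4

Decomposing into disjoint cycles gives cycle lengths 4, 2, 2, 1, 1.
Since disjoint cycles commute, ord(f) = lcm(4, 2, 2) = 4.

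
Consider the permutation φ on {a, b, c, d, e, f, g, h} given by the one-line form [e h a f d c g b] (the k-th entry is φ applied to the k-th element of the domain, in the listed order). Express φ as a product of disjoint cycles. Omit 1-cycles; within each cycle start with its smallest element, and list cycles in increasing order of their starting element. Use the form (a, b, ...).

From a: a → e → d → f → c → a, closing the cycle (a, e, d, f, c).
Repeating from the next unused element and collecting all non-trivial cycles gives (a, e, d, f, c)(b, h).

(a, e, d, f, c)(b, h)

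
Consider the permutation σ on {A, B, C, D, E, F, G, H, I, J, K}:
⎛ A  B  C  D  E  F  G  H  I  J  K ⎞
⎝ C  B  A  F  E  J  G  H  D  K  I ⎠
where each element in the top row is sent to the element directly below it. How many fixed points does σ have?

The fixed points (elements with σ(x) = x) are {B, E, G, H}, so there are 4.

4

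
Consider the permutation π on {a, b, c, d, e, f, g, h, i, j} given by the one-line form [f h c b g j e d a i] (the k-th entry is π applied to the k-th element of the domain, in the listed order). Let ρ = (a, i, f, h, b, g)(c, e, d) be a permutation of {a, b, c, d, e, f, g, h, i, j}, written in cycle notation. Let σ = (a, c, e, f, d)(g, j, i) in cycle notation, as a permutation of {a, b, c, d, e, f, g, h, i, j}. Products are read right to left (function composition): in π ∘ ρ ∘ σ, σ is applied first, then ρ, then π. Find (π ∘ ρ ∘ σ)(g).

Apply the permutations in order: σ(g) = j, then ρ(j) = j, then π(j) = i. So (π ∘ ρ ∘ σ)(g) = i.

i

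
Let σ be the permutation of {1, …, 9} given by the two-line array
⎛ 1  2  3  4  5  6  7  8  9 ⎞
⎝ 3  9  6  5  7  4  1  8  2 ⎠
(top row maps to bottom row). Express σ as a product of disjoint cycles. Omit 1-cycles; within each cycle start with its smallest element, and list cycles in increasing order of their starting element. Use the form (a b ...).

(1 3 6 4 5 7)(2 9)

From 1: 1 → 3 → 6 → 4 → 5 → 7 → 1, closing the cycle (1 3 6 4 5 7).
Continuing from each remaining unvisited element yields (1 3 6 4 5 7)(2 9).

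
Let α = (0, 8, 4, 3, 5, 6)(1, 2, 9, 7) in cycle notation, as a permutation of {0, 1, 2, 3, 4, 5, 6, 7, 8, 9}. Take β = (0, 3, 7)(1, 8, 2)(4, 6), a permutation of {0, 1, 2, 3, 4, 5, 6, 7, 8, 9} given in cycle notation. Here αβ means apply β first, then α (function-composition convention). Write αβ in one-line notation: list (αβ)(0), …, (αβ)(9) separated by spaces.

5 4 2 1 0 6 3 8 9 7

Chase each element through β then α: 0 → 3 → 5; 1 → 8 → 4; 2 → 1 → 2; 3 → 7 → 1; 4 → 6 → 0; 5 → 5 → 6; 6 → 4 → 3; 7 → 0 → 8; 8 → 2 → 9; 9 → 9 → 7.
Collecting the images, αβ = [5 4 2 1 0 6 3 8 9 7].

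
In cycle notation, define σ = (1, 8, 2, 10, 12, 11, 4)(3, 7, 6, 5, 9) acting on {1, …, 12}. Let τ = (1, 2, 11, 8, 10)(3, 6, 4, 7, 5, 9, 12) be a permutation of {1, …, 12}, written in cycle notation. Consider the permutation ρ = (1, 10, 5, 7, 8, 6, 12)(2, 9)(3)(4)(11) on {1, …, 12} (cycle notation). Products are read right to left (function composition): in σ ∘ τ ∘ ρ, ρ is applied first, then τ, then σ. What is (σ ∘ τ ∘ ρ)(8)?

Chase 8: ρ(8) = 6; τ(6) = 4; σ(4) = 1. Hence (σ ∘ τ ∘ ρ)(8) = 1.

1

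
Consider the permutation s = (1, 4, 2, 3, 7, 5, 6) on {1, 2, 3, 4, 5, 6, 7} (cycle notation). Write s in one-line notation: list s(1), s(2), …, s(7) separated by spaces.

Image by image: 1→4, 2→3, 3→7, 4→2, 5→6, 6→1, 7→5.
So the one-line form is 4 3 7 2 6 1 5.

4 3 7 2 6 1 5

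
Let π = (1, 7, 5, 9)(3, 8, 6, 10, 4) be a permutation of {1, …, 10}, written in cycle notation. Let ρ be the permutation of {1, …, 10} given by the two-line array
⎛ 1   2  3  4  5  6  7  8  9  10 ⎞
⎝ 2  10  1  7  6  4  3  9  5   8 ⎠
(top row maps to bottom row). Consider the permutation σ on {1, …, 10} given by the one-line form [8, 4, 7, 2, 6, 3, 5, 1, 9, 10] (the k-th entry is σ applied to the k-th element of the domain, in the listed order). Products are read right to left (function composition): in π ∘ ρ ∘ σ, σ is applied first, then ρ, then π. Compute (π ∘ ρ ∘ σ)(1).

1

Chase 1: σ(1) = 8; ρ(8) = 9; π(9) = 1. Hence (π ∘ ρ ∘ σ)(1) = 1.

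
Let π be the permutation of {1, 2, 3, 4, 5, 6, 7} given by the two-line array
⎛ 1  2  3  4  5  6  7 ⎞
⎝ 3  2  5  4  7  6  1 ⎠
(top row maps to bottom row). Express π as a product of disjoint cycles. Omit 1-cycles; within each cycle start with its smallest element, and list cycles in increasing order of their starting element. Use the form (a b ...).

(1 3 5 7)

From 1: 1 → 3 → 5 → 7 → 1, closing the cycle (1 3 5 7).
Continuing from each remaining unvisited element yields (1 3 5 7).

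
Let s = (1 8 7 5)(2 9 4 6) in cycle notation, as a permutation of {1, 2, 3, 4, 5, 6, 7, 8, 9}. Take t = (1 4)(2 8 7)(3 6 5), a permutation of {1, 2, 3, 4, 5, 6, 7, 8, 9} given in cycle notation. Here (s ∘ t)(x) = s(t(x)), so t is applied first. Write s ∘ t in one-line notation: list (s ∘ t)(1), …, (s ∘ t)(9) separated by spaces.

6 7 2 8 3 1 9 5 4

(s ∘ t)(x) = s(t(x)). Computing each image: s(t(1)) = s(4) = 6, s(t(2)) = s(8) = 7, s(t(3)) = s(6) = 2, s(t(4)) = s(1) = 8, s(t(5)) = s(3) = 3, s(t(6)) = s(5) = 1, s(t(7)) = s(2) = 9, s(t(8)) = s(7) = 5, s(t(9)) = s(9) = 4.
Hence s ∘ t = [6 7 2 8 3 1 9 5 4].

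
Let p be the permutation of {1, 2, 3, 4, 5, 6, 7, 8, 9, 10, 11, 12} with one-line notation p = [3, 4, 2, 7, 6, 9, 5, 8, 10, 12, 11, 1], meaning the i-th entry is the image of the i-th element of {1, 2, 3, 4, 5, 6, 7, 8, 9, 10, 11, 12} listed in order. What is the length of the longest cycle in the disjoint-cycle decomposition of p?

Decomposing into disjoint cycles gives (1 3 2 4 7 5 6 9 10 12); the longest has length 10.

10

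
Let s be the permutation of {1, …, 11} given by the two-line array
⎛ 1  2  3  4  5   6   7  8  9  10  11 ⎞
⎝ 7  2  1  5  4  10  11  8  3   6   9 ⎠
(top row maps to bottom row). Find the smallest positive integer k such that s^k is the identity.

Decomposing into disjoint cycles gives cycle lengths 5, 2, 2, 1, 1.
The order is lcm(5, 2, 2) = 10.

10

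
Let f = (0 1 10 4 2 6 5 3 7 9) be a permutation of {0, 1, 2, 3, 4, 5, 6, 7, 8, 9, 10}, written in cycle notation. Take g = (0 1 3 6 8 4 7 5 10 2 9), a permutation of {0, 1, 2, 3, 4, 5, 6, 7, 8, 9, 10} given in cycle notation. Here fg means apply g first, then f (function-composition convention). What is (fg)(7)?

3

First apply g: g(7) = 5, then f(5) = 3. Thus (fg)(7) = 3.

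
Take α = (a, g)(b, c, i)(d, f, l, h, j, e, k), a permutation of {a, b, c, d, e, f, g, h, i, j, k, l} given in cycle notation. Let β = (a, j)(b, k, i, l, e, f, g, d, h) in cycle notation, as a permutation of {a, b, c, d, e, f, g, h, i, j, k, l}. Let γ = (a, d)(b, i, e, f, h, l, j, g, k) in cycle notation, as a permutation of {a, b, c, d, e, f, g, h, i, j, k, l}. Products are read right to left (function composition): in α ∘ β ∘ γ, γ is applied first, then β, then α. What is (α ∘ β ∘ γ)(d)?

e

Chase d: γ(d) = a; β(a) = j; α(j) = e. Hence (α ∘ β ∘ γ)(d) = e.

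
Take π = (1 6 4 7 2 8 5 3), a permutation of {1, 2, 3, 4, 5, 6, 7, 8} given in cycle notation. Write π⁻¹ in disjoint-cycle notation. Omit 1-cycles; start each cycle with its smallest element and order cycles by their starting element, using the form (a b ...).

Inverting a permutation written in cycle notation just reverses the order within every cycle.
After reversing and putting each cycle's least element first, π⁻¹ = (1 3 5 8 2 7 4 6).

(1 3 5 8 2 7 4 6)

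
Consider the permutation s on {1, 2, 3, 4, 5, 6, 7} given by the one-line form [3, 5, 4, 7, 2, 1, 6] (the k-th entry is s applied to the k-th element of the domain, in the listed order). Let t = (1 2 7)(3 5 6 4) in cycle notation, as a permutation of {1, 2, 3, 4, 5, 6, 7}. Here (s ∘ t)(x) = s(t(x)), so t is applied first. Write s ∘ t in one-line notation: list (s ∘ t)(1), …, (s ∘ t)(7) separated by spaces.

5 6 2 4 1 7 3

For each element, apply t then s: 1 → 2 → 5; 2 → 7 → 6; 3 → 5 → 2; 4 → 3 → 4; 5 → 6 → 1; 6 → 4 → 7; 7 → 1 → 3.
So s ∘ t in one-line form is 5 6 2 4 1 7 3.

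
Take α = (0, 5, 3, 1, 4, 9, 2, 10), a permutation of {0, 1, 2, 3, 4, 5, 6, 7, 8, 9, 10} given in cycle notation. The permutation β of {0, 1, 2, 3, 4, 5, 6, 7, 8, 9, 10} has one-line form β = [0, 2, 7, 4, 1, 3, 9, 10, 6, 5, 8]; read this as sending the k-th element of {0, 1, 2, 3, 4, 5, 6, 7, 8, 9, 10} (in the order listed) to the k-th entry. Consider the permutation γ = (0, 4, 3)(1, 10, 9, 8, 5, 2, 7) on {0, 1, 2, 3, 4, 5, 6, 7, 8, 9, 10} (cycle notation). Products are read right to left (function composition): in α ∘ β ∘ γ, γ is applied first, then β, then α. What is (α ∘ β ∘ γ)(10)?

(α ∘ β ∘ γ)(10) = α(β(γ(10))). γ(10) = 9, then β(9) = 5, then α(5) = 3, so the result is 3.

3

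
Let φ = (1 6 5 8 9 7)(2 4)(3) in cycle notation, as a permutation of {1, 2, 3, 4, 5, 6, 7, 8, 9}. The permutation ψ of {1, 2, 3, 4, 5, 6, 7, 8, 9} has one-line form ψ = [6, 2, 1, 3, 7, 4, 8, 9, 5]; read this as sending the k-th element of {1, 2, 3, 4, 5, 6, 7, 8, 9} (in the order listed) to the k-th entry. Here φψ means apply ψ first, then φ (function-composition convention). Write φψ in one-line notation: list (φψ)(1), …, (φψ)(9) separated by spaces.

(φψ)(x) = φ(ψ(x)). Computing each image: φ(ψ(1)) = φ(6) = 5, φ(ψ(2)) = φ(2) = 4, φ(ψ(3)) = φ(1) = 6, φ(ψ(4)) = φ(3) = 3, φ(ψ(5)) = φ(7) = 1, φ(ψ(6)) = φ(4) = 2, φ(ψ(7)) = φ(8) = 9, φ(ψ(8)) = φ(9) = 7, φ(ψ(9)) = φ(5) = 8.
Hence φψ = [5 4 6 3 1 2 9 7 8].

5 4 6 3 1 2 9 7 8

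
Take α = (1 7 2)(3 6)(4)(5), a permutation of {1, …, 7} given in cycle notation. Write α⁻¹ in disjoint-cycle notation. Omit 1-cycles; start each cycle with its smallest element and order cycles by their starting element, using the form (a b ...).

The inverse reverses each cycle.
After reversing and putting each cycle's least element first, α⁻¹ = (1 2 7)(3 6).

(1 2 7)(3 6)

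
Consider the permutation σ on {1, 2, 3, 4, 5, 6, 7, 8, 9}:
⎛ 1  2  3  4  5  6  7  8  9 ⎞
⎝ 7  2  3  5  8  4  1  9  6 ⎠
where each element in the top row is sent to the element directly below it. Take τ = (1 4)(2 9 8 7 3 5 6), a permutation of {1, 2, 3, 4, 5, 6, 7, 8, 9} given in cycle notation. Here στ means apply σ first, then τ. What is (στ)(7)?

4

(στ)(7) = τ(σ(7)). σ(7) = 1, then τ(1) = 4. So (στ)(7) = 4.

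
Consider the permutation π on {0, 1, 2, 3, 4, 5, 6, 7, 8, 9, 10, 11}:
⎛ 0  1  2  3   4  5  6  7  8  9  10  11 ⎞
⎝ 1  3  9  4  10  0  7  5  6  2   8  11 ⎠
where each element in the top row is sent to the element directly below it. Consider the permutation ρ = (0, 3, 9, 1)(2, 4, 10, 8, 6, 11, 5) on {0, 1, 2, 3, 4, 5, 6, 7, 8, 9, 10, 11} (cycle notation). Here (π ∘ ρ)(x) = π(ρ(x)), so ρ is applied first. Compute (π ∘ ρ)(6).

(π ∘ ρ)(6) = π(ρ(6)). ρ(6) = 11, then π(11) = 11. So (π ∘ ρ)(6) = 11.

11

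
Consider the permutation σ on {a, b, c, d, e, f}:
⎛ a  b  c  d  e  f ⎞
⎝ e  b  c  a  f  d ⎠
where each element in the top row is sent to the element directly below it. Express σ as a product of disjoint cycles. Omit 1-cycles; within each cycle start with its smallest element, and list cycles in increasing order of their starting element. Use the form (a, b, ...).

From a: a → e → f → d → a, closing the cycle (a, e, f, d).
Continuing from each remaining unvisited element yields (a, e, f, d).

(a, e, f, d)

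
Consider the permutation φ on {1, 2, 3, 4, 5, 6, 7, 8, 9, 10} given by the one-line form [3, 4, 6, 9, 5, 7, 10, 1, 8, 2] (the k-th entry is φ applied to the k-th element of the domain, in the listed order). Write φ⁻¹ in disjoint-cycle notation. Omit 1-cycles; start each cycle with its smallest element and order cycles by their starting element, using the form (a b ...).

(1 8 9 4 2 10 7 6 3)

The cycle decomposition of φ is (1 3 6 7 10 2 4 9 8).
The inverse reverses every cycle; in canonical form, φ⁻¹ = (1 8 9 4 2 10 7 6 3).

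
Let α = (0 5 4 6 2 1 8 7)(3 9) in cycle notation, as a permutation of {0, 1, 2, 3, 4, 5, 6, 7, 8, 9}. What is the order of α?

The disjoint cycles have lengths 8, 2.
The order is lcm(8, 2) = 8.

8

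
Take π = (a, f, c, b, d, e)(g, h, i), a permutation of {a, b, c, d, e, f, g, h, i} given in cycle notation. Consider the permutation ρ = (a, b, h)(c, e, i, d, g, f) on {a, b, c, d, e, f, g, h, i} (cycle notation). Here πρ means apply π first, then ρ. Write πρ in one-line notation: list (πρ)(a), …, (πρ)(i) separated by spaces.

(πρ)(x) = ρ(π(x)). Computing each image: ρ(π(a)) = ρ(f) = c, ρ(π(b)) = ρ(d) = g, ρ(π(c)) = ρ(b) = h, ρ(π(d)) = ρ(e) = i, ρ(π(e)) = ρ(a) = b, ρ(π(f)) = ρ(c) = e, ρ(π(g)) = ρ(h) = a, ρ(π(h)) = ρ(i) = d, ρ(π(i)) = ρ(g) = f.
Hence πρ = [c g h i b e a d f].

c g h i b e a d f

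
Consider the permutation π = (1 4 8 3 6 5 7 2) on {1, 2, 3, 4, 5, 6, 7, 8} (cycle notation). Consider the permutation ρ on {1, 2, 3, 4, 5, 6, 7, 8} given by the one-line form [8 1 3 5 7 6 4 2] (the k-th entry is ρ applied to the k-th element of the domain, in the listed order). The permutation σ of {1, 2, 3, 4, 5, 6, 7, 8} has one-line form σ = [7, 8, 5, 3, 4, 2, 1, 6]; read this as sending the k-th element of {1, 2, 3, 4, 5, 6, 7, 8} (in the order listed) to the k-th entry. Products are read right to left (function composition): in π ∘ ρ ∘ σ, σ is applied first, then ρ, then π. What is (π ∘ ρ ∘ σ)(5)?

7

(π ∘ ρ ∘ σ)(5) = π(ρ(σ(5))). σ(5) = 4, then ρ(4) = 5, then π(5) = 7, so the result is 7.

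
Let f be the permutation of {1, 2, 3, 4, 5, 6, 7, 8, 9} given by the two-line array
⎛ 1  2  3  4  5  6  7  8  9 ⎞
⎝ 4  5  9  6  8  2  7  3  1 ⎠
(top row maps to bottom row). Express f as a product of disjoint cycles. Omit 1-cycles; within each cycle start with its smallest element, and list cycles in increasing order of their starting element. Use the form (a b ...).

Start at 1 and follow images: 1 → 4 → 6 → 2 → 5 → 8 → 3 → 9 → 1, giving the cycle (1 4 6 2 5 8 3 9).
Continuing from each remaining unvisited element yields (1 4 6 2 5 8 3 9).

(1 4 6 2 5 8 3 9)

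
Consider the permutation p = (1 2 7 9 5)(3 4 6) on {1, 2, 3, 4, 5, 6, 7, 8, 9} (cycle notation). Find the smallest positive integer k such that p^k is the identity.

The disjoint cycles have lengths 5, 3, 1.
The order of p is the least common multiple of its cycle lengths: lcm(5, 3) = 15.

15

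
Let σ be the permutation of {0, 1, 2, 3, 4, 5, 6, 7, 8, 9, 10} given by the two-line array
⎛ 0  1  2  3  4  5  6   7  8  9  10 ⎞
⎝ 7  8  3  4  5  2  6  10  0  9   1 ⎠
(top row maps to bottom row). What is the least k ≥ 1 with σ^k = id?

20

The disjoint-cycle form of σ has cycle lengths 5, 4, 1, 1.
Since disjoint cycles commute, ord(σ) = lcm(5, 4) = 20.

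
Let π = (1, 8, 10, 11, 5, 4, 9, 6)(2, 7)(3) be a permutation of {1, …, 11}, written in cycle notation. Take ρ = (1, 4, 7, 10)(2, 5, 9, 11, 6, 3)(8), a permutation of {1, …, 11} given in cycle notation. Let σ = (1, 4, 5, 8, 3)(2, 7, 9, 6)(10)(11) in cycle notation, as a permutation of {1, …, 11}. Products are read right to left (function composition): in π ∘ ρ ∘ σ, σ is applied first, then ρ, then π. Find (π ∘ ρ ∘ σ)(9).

Apply the permutations in order: σ(9) = 6, then ρ(6) = 3, then π(3) = 3. So (π ∘ ρ ∘ σ)(9) = 3.

3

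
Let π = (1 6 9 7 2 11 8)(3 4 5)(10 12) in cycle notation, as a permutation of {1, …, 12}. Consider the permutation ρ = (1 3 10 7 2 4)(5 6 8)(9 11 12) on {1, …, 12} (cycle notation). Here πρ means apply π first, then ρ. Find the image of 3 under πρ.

1

First apply π: π(3) = 4, then ρ(4) = 1. Thus (πρ)(3) = 1.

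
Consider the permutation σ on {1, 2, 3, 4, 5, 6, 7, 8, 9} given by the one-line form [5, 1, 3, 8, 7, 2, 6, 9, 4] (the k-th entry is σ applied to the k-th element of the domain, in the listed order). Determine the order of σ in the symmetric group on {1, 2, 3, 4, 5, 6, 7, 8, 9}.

15

The disjoint-cycle form of σ has cycle lengths 5, 3, 1.
Since disjoint cycles commute, ord(σ) = lcm(5, 3) = 15.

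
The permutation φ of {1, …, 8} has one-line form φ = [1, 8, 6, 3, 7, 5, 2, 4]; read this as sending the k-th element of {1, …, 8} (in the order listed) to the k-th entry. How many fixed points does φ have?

1

The fixed points (elements with φ(x) = x) are {1}, so there is 1.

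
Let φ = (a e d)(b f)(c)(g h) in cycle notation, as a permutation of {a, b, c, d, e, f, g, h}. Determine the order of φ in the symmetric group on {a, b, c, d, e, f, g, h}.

The disjoint cycles have lengths 3, 2, 2, 1.
Since disjoint cycles commute, ord(φ) = lcm(3, 2, 2) = 6.

6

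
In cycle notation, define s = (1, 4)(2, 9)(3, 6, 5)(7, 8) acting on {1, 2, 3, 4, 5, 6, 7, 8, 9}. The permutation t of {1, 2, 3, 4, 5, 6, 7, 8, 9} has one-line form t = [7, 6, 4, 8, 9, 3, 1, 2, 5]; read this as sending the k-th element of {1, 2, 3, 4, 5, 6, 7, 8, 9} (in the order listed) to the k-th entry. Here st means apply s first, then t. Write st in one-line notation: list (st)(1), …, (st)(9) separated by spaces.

Chase each element through s then t: 1 → 4 → 8; 2 → 9 → 5; 3 → 6 → 3; 4 → 1 → 7; 5 → 3 → 4; 6 → 5 → 9; 7 → 8 → 2; 8 → 7 → 1; 9 → 2 → 6.
So st in one-line form is 8 5 3 7 4 9 2 1 6.

8 5 3 7 4 9 2 1 6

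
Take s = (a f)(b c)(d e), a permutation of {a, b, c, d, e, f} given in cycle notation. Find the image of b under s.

c

Within (b c), b ↦ c.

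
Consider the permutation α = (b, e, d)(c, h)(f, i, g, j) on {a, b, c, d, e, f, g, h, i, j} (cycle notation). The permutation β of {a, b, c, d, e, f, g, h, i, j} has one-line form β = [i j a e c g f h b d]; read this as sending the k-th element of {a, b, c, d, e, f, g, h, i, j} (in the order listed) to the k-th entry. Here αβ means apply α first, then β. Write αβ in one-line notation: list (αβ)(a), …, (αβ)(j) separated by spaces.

i c h j e b d a f g

For each element, apply α then β: a → a → i; b → e → c; c → h → h; d → b → j; e → d → e; f → i → b; g → j → d; h → c → a; i → g → f; j → f → g.
Collecting the images, αβ = [i c h j e b d a f g].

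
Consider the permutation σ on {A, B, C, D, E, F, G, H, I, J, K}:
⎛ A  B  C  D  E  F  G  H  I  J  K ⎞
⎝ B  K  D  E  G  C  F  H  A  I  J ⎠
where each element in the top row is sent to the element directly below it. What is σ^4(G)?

Tracing G → F → … returns to G after 5 steps, so G lies in a 5-cycle (C, D, E, G, F).
Advancing 4 steps from G: G → F → C → D → E.

E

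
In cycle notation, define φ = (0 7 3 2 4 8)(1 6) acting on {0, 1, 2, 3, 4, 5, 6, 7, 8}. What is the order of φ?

The disjoint cycles have lengths 6, 2, 1.
Since disjoint cycles commute, ord(φ) = lcm(6, 2) = 6.

6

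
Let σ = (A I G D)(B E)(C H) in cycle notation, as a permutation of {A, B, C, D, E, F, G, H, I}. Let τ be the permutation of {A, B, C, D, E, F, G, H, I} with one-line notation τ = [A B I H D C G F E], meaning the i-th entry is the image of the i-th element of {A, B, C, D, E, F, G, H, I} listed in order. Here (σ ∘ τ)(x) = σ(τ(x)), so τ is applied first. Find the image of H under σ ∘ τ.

F

(σ ∘ τ)(H) = σ(τ(H)). τ(H) = F, then σ(F) = F. So (σ ∘ τ)(H) = F.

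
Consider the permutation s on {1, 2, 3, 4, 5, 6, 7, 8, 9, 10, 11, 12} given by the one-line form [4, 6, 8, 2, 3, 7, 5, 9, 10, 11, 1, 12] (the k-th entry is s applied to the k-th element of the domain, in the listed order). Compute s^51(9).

7

Tracing 9 → 10 → … returns to 9 after 11 steps, so 9 lies in an 11-cycle (1, 4, 2, 6, 7, 5, 3, 8, 9, 10, 11).
Since the cycle has length 11, s^51 acts on it the same as s^7 (51 mod 11 = 7).
Advancing 7 steps from 9: 9 → 10 → 11 → 1 → 4 → 2 → 6 → 7.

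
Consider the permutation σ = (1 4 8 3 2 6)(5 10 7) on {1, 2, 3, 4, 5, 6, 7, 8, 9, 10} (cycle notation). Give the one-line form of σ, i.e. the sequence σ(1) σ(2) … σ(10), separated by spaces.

Reading each image from the cycles: 1↦4, 2↦6, 3↦2, 4↦8, 5↦10, 6↦1, 7↦5, 8↦3, 9↦9, 10↦7.
So the one-line form is 4 6 2 8 10 1 5 3 9 7.

4 6 2 8 10 1 5 3 9 7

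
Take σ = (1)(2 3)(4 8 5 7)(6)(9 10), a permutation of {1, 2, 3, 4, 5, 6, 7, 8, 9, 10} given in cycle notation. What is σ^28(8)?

8

8 lies in the 4-cycle (4 8 5 7).
On a 4-cycle, σ^4 is the identity, so σ^28 = σ^0 there (28 ≡ 0 mod 4).
So σ^28(8) = 8.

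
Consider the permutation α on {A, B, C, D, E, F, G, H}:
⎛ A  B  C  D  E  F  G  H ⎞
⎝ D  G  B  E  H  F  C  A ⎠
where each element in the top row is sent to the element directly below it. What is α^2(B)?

C

Tracing B → G → … returns to B after 3 steps, so B lies in a 3-cycle (B G C).
Stepping 2 places around the cycle: B → G → C.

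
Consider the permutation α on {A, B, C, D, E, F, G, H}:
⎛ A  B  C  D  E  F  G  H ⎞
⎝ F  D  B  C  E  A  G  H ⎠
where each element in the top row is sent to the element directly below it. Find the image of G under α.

The entry below G in the array is G, so α(G) = G.

G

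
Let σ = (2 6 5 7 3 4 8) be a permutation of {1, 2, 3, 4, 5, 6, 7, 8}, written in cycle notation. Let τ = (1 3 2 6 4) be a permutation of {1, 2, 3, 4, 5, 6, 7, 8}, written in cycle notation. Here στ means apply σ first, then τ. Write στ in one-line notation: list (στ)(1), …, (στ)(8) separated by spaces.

3 4 1 8 7 5 2 6

For each element, apply σ then τ: 1 → 1 → 3; 2 → 6 → 4; 3 → 4 → 1; 4 → 8 → 8; 5 → 7 → 7; 6 → 5 → 5; 7 → 3 → 2; 8 → 2 → 6.
So στ in one-line form is 3 4 1 8 7 5 2 6.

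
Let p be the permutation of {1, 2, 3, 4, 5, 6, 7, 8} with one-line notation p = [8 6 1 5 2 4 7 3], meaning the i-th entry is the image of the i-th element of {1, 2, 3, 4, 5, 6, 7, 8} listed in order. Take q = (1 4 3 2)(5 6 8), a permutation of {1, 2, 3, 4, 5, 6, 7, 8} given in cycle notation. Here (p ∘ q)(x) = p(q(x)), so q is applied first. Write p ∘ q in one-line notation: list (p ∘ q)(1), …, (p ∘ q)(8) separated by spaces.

(p ∘ q)(x) = p(q(x)). Computing each image: p(q(1)) = p(4) = 5, p(q(2)) = p(1) = 8, p(q(3)) = p(2) = 6, p(q(4)) = p(3) = 1, p(q(5)) = p(6) = 4, p(q(6)) = p(8) = 3, p(q(7)) = p(7) = 7, p(q(8)) = p(5) = 2.
Hence p ∘ q = [5 8 6 1 4 3 7 2].

5 8 6 1 4 3 7 2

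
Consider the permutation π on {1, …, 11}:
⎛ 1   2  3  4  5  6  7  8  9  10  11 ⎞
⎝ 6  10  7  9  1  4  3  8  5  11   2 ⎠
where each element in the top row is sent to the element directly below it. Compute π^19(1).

5

Tracing 1 → 6 → … returns to 1 after 5 steps, so 1 lies in a 5-cycle (1, 6, 4, 9, 5).
Powers repeat with period 5 on this cycle, and 19 mod 5 = 4, so π^19(1) = π^4(1).
Advancing 4 steps from 1: 1 → 6 → 4 → 9 → 5.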